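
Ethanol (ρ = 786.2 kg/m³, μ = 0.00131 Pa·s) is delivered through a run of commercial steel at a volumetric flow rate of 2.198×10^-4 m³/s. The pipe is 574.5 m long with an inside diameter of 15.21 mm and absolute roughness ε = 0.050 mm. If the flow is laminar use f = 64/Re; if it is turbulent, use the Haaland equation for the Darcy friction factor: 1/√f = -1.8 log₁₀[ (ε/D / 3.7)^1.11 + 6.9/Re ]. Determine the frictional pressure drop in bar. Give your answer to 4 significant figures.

ΔP ≈ 7.526 bar

Cross-sectional area A = πD²/4 = π(0.01521)²/4 = 0.0001817 m²; mean velocity V = Q/A = 0.0002198/0.0001817 = 1.21 m/s.
Reynolds number Re = ρVD/μ = 786.2 · 1.21 · 0.01521 / 0.00131 = 1.104e+04.
Re > 4000 → turbulent. Relative roughness ε/D = 5e-05/0.01521 = 0.00329. Haaland: 1/√f = -1.8 log₁₀[(0.00329/3.7)^1.11 + 6.9/1.104e+04] = -1.8 log₁₀[0.00041 + 0.000625] = 5.373, so f = 0.03464.
Darcy-Weisbach: ΔP = f(L/D)(ρV²/2) = 0.03464·(574.5/0.01521)·(786.2·1.21²/2) = 0.03464·3.777e+04·575.3 = 7.526e+05 Pa.
ΔP = 7.526e+05 Pa = 7.526 bar.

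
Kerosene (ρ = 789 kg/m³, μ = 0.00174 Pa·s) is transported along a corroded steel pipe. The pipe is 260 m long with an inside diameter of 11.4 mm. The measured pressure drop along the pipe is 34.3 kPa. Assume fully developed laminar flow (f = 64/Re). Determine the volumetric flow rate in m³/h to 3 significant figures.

For laminar flow, f = 64/Re with Re = ρVD/μ, so Darcy-Weisbach reduces to ΔP = 32μLV/D². Solving for V: V = ΔP·D²/(32μL) = 3.43e+04·(0.0114)²/(32·0.00174·260) = 0.3079 m/s.
Check: Re = ρVD/μ = 789·0.3079·0.0114/0.00174 = 1592 < 2300, so the laminar assumption holds.
Q = V·A = 0.3079·(π/4·0.0114²) = 3.143e-05 m³/s = 0.113 m³/h.

Q ≈ 0.113 m³/h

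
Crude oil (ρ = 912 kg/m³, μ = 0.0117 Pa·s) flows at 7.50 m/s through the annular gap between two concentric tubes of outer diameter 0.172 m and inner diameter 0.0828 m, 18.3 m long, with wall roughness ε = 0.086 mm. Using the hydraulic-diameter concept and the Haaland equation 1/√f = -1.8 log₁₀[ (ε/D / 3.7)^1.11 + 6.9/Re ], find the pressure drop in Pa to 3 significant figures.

ΔP ≈ 124000 Pa

Hydraulic diameter D_h = 4A/P = D_o - D_i = 0.172 - 0.0828 = 0.0892 m.
Re = ρVD_h/μ = 912·7.5·0.0892/0.0117 = 5.215e+04.
ε/D_h = 8.6e-05/0.0892 = 0.000964; Haaland gives 1/√f = -1.8 log₁₀[0.000105+0.000132] = 6.524, so f = 0.02349.
ΔP = f(L/D_h)(ρV²/2) = 0.02349·18.3/0.0892·2.565e+04 = 1.236e+05 Pa.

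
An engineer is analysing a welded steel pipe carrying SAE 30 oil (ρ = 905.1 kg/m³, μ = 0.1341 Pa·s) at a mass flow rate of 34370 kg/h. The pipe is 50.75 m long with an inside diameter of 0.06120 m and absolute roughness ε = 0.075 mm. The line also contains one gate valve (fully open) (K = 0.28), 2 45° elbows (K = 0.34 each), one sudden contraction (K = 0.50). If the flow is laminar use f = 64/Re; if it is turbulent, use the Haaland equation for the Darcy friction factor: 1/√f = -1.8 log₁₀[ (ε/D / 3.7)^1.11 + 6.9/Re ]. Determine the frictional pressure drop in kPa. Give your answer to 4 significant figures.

ṁ = 34370 kg/h = 34370/3600 = 9.547 kg/s.
A = πD²/4 = π(0.0612)²/4 = 0.002942 m²; mean velocity V = ṁ/(ρA) = 9.547/(905.1 · 0.002942) = 3.586 m/s.
Reynolds number Re = ρVD/μ = 905.1 · 3.586 · 0.0612 / 0.134 = 1481.
Re < 2300 → laminar flow, so f = 64/Re = 64/1481 = 0.04321 (the turbulent correlation is not needed).
Total minor-loss coefficient ΣK = 1·0.28 + 2·0.34 + 1·0.5 = 1.46.
ΔP = [f·L/D + ΣK]·(ρV²/2) = [0.04321·50.75/0.0612 + 1.46]·(905.1·3.586²/2) = [35.83 + 1.46]·5819 = 2.17e+05 Pa.
ΔP = 2.17e+05 Pa = 217.0 kPa.

ΔP ≈ 217.0 kPa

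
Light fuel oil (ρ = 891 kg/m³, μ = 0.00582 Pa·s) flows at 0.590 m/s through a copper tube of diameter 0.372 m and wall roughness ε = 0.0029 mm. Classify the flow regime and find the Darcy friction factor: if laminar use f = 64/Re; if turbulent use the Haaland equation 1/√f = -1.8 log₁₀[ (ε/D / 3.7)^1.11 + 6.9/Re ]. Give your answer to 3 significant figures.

Re = ρVD/μ = 891·0.59·0.372/0.00582 = 3.36e+04.
Re > 4000 → turbulent. ε/D = 2.9e-06/0.372 = 7.8e-06; Haaland: 1/√f = -1.8 log₁₀[5e-07 + 0.000205] = 6.636, so f = 0.02271.

f ≈ 0.0227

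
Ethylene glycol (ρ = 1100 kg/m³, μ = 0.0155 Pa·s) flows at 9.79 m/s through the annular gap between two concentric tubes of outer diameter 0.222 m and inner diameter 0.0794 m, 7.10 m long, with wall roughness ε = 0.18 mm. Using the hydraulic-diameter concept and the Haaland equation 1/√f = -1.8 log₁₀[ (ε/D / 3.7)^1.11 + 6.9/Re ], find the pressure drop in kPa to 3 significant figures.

ΔP ≈ 60.0 kPa

Hydraulic diameter D_h = 4A/P = D_o - D_i = 0.222 - 0.0794 = 0.1426 m.
Re = ρVD_h/μ = 1100·9.79·0.1426/0.0155 = 9.907e+04.
ε/D_h = 0.00018/0.1426 = 0.00126; Haaland gives 1/√f = -1.8 log₁₀[0.000142+6.96e-05] = 6.615, so f = 0.02285.
ΔP = f(L/D_h)(ρV²/2) = 0.02285·7.1/0.1426·5.271e+04 = 5.998e+04 Pa.
ΔP = 60.0 kPa.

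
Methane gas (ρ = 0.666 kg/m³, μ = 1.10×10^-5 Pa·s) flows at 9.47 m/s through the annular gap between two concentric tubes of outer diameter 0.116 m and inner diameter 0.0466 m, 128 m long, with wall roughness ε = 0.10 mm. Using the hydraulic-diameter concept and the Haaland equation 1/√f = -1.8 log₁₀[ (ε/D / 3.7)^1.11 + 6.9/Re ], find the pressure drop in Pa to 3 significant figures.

ΔP ≈ 1410 Pa

Hydraulic diameter D_h = 4A/P = D_o - D_i = 0.116 - 0.0466 = 0.0694 m.
Re = ρVD_h/μ = 0.666·9.47·0.0694/1.1e-05 = 3.979e+04.
ε/D_h = 0.0001/0.0694 = 0.00144; Haaland gives 1/√f = -1.8 log₁₀[0.000164+0.000173] = 6.249, so f = 0.02561.
ΔP = f(L/D_h)(ρV²/2) = 0.02561·128/0.0694·29.86 = 1411 Pa.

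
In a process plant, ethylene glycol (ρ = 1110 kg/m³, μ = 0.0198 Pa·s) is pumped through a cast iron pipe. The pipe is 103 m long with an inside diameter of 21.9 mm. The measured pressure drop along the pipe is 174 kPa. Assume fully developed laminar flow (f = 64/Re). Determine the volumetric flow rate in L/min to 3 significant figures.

Q ≈ 28.9 L/min

For laminar flow, f = 64/Re with Re = ρVD/μ, so Darcy-Weisbach reduces to ΔP = 32μLV/D². Solving for V: V = ΔP·D²/(32μL) = 1.74e+05·(0.0219)²/(32·0.0198·103) = 1.279 m/s.
Check: Re = ρVD/μ = 1110·1.279·0.0219/0.0198 = 1570 < 2300, so the laminar assumption holds.
Q = V·A = 1.279·(π/4·0.0219²) = 0.0004817 m³/s = 28.9 L/min.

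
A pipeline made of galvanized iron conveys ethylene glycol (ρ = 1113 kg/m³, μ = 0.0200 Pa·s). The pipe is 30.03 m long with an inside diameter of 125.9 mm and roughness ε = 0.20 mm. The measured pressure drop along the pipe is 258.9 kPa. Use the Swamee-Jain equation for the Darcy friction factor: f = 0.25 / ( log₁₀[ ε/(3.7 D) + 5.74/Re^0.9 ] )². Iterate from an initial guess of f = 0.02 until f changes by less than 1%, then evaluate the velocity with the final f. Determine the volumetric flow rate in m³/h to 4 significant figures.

Q ≈ 394.2 m³/h

Rearranging Darcy-Weisbach: V = √(2·ΔP·D/(f·L·ρ)). With ε/D = 0.0002/0.1259 = 0.00159, iterate starting from f = 0.02:
  f = 0.02 → V = √(2·2.589e+05·0.1259/(0.02·30.03·1113)) = 9.875 m/s; Re = ρVD/μ = 6.919e+04; f → 0.02494
  f = 0.02494 → V = 8.843 m/s; Re = 6.196e+04; f → 0.0252
  f = 0.0252 → V = 8.797 m/s; Re = 6.164e+04; f → 0.02521
Converged (Δf/f < 1%). With the final f = 0.02521: V = √(2·2.589e+05·0.1259/(0.02521·30.03·1113)) = 8.795 m/s.
Q = V·A = 8.795·(π/4·0.1259²) = 0.1095 m³/s = 394.2 m³/h.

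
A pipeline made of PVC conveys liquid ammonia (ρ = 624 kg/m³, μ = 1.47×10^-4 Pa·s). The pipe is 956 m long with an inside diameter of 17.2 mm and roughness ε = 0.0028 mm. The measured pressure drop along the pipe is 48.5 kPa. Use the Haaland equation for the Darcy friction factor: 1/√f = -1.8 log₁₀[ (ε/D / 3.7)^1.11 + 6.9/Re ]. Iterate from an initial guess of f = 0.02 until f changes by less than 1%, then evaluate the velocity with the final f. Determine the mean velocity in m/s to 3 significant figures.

Rearranging Darcy-Weisbach: V = √(2·ΔP·D/(f·L·ρ)). With ε/D = 2.8e-06/0.0172 = 0.000163, iterate starting from f = 0.02:
  f = 0.02 → V = √(2·4.85e+04·0.0172/(0.02·956·624)) = 0.374 m/s; Re = ρVD/μ = 2.73e+04; f → 0.02418
  f = 0.02418 → V = 0.3401 m/s; Re = 2.483e+04; f → 0.02471
  f = 0.02471 → V = 0.3364 m/s; Re = 2.456e+04; f → 0.02478
Converged (Δf/f < 1%). With the final f = 0.02478: V = √(2·4.85e+04·0.0172/(0.02478·956·624)) = 0.336 m/s.

V ≈ 0.336 m/s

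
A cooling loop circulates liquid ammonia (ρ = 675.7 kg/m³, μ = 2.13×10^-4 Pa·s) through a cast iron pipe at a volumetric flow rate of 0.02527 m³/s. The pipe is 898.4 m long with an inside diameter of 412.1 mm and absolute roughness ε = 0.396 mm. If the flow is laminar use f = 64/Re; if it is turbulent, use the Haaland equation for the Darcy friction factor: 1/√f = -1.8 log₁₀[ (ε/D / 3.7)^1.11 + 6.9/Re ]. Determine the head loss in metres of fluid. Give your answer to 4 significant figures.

Cross-sectional area A = πD²/4 = π(0.4121)²/4 = 0.1334 m²; mean velocity V = Q/A = 0.02527/0.1334 = 0.1895 m/s.
Reynolds number Re = ρVD/μ = 675.7 · 0.1895 · 0.4121 / 0.000213 = 2.477e+05.
Re > 4000 → turbulent. Relative roughness ε/D = 0.000396/0.4121 = 0.000961. Haaland: 1/√f = -1.8 log₁₀[(0.000961/3.7)^1.11 + 6.9/2.477e+05] = -1.8 log₁₀[0.000105 + 2.79e-05] = 6.979, so f = 0.02053.
Darcy-Weisbach: ΔP = f(L/D)(ρV²/2) = 0.02053·(898.4/0.4121)·(675.7·0.1895²/2) = 0.02053·2180·12.13 = 542.7 Pa.
Head loss h_f = ΔP/(ρg) = 542.7/(675.7·9.81) = 0.08187 m.

h_f ≈ 0.08187 m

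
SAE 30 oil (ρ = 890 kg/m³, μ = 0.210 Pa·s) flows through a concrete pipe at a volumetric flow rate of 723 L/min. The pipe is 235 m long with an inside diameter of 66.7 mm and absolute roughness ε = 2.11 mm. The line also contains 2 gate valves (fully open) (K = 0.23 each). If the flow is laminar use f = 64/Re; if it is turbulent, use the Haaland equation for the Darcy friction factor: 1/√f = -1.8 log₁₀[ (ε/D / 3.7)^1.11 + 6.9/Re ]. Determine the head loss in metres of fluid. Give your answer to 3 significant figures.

Q = 723 L/min = 723/60000 = 0.01205 m³/s.
Cross-sectional area A = πD²/4 = π(0.0667)²/4 = 0.003494 m²; mean velocity V = Q/A = 0.01205/0.003494 = 3.449 m/s.
Reynolds number Re = ρVD/μ = 890 · 3.449 · 0.0667 / 0.21 = 974.9.
Re < 2300 → laminar flow, so f = 64/Re = 64/974.9 = 0.06565 (the turbulent correlation is not needed).
Total minor-loss coefficient ΣK = 2·0.23 = 0.46.
ΔP = [f·L/D + ΣK]·(ρV²/2) = [0.06565·235/0.0667 + 0.46]·(890·3.449²/2) = [231.3 + 0.46]·5292 = 1.227e+06 Pa.
Head loss h_f = ΔP/(ρg) = 1.227e+06/(890·9.81) = 140 m.

h_f ≈ 140 m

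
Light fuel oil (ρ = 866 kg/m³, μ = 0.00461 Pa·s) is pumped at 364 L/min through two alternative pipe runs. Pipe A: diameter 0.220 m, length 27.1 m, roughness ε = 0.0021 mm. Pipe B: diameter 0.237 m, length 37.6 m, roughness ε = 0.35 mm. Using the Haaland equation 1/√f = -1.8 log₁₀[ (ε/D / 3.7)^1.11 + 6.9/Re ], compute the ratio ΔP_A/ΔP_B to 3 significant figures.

Pipe A: V = Q/A = 0.006067/0.03801 = 0.1596 m/s; Re = 6596; ε/D = 9.55e-06; Haaland → f = 0.03475; ΔP_A = f(L/D)(ρV²/2) = 47.21 Pa.
Pipe B: V = Q/A = 0.006067/0.04412 = 0.1375 m/s; Re = 6123; ε/D = 0.00148; Haaland → f = 0.03702; ΔP_B = f(L/D)(ρV²/2) = 48.09 Pa.
ΔP_A/ΔP_B = 47.21/48.09 = 0.982.

ΔP_A/ΔP_B ≈ 0.982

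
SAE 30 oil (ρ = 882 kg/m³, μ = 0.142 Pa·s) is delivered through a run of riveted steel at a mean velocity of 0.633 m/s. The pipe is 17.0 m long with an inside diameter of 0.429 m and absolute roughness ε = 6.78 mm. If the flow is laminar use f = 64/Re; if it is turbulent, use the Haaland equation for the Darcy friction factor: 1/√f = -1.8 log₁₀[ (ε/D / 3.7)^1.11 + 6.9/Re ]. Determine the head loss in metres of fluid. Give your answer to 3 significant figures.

h_f ≈ 0.0307 m

Reynolds number Re = ρVD/μ = 882 · 0.633 · 0.429 / 0.142 = 1687.
Re < 2300 → laminar flow, so f = 64/Re = 64/1687 = 0.03794 (the turbulent correlation is not needed).
Darcy-Weisbach: ΔP = f(L/D)(ρV²/2) = 0.03794·(17/0.429)·(882·0.633²/2) = 0.03794·39.63·176.7 = 265.7 Pa.
Head loss h_f = ΔP/(ρg) = 265.7/(882·9.81) = 0.0307 m.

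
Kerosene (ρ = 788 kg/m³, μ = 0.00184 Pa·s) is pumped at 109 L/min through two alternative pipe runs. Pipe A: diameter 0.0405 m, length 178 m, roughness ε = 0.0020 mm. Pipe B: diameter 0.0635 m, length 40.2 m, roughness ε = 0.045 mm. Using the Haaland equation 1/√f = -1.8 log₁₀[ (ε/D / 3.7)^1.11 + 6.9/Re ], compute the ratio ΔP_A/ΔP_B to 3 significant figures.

Pipe A: V = Q/A = 0.001817/0.001288 = 1.41 m/s; Re = 2.446e+04; ε/D = 4.94e-05; Haaland → f = 0.02458; ΔP_A = f(L/D)(ρV²/2) = 8.464e+04 Pa.
Pipe B: V = Q/A = 0.001817/0.003167 = 0.5736 m/s; Re = 1.56e+04; ε/D = 0.000709; Haaland → f = 0.02858; ΔP_B = f(L/D)(ρV²/2) = 2345 Pa.
ΔP_A/ΔP_B = 8.464e+04/2345 = 36.1.

ΔP_A/ΔP_B ≈ 36.1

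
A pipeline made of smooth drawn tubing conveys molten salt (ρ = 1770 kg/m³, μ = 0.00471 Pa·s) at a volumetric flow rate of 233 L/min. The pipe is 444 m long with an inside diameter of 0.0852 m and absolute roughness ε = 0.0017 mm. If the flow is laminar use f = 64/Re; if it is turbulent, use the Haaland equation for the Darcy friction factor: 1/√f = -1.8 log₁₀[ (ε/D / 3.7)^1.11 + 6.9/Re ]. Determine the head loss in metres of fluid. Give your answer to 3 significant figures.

h_f ≈ 3.11 m

Q = 233 L/min = 233/60000 = 0.003883 m³/s.
Cross-sectional area A = πD²/4 = π(0.0852)²/4 = 0.005701 m²; mean velocity V = Q/A = 0.003883/0.005701 = 0.6811 m/s.
Reynolds number Re = ρVD/μ = 1770 · 0.6811 · 0.0852 / 0.00471 = 2.181e+04.
Re > 4000 → turbulent. Relative roughness ε/D = 1.7e-06/0.0852 = 2e-05. Haaland: 1/√f = -1.8 log₁₀[(2e-05/3.7)^1.11 + 6.9/2.181e+04] = -1.8 log₁₀[1.42e-06 + 0.000316] = 6.296, so f = 0.02523.
Darcy-Weisbach: ΔP = f(L/D)(ρV²/2) = 0.02523·(444/0.0852)·(1770·0.6811²/2) = 0.02523·5211·410.6 = 5.398e+04 Pa.
Head loss h_f = ΔP/(ρg) = 5.398e+04/(1770·9.81) = 3.11 m.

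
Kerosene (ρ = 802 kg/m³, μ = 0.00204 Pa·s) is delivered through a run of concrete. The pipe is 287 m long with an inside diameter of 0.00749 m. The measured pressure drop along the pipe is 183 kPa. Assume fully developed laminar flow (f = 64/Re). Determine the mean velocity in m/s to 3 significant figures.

V ≈ 0.548 m/s

For laminar flow, f = 64/Re with Re = ρVD/μ, so Darcy-Weisbach reduces to ΔP = 32μLV/D². Solving for V: V = ΔP·D²/(32μL) = 1.83e+05·(0.00749)²/(32·0.00204·287) = 0.548 m/s.
Check: Re = ρVD/μ = 802·0.548·0.00749/0.00204 = 1614 < 2300, so the laminar assumption holds.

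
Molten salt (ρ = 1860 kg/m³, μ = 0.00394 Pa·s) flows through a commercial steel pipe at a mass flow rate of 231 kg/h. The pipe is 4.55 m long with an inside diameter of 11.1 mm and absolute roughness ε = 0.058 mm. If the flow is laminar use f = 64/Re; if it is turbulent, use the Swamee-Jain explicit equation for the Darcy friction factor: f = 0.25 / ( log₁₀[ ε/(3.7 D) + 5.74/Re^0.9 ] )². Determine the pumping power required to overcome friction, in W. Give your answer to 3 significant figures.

P ≈ 0.0573 W

ṁ = 231 kg/h = 231/3600 = 0.06417 kg/s.
A = πD²/4 = π(0.0111)²/4 = 9.677e-05 m²; mean velocity V = ṁ/(ρA) = 0.06417/(1860 · 9.677e-05) = 0.3565 m/s.
Reynolds number Re = ρVD/μ = 1860 · 0.3565 · 0.0111 / 0.00394 = 1868.
Re < 2300 → laminar flow, so f = 64/Re = 64/1868 = 0.03426 (the turbulent correlation is not needed).
Darcy-Weisbach: ΔP = f(L/D)(ρV²/2) = 0.03426·(4.55/0.0111)·(1860·0.3565²/2) = 0.03426·409.9·118.2 = 1660 Pa.
Q = ṁ/ρ = 0.06417/1860 = 3.45e-05 m³/s.
Pumping power P = QΔP = 3.45e-05·1660 = 0.05726 W = 0.0573 W.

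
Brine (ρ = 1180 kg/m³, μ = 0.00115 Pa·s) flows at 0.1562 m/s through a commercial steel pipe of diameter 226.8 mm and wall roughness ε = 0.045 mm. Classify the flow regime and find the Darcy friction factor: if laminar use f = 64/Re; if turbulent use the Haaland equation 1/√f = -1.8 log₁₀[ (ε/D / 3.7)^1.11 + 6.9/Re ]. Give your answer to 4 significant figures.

Re = ρVD/μ = 1180·0.1562·0.2268/0.00115 = 3.635e+04.
Re > 4000 → turbulent. ε/D = 4.5e-05/0.2268 = 0.000198; Haaland: 1/√f = -1.8 log₁₀[1.82e-05 + 0.00019] = 6.627, so f = 0.02277.

f ≈ 0.02277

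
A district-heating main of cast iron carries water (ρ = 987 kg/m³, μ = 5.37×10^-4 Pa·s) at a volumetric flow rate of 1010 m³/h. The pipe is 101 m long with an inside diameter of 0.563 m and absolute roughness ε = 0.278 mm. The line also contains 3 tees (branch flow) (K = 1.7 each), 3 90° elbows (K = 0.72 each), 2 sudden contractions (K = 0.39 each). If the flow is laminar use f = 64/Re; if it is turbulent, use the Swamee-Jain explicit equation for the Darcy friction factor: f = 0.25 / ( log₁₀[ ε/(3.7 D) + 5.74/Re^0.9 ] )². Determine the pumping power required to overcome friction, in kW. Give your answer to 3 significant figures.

P ≈ 1.96 kW

Q = 1010 m³/h = 1010/3600 = 0.2806 m³/s.
Cross-sectional area A = πD²/4 = π(0.563)²/4 = 0.2489 m²; mean velocity V = Q/A = 0.2806/0.2489 = 1.127 m/s.
Reynolds number Re = ρVD/μ = 987 · 1.127 · 0.563 / 0.000537 = 1.166e+06.
Re > 4000 → turbulent. Relative roughness ε/D = 0.000278/0.563 = 0.000494. Swamee-Jain: f = 0.25/(log₁₀[0.000494/3.7 + 5.74/1.166e+06^0.9])² = 0.25/(log₁₀[0.000133 + 1.99e-05])² = 0.25/(-3.814)² = 0.01718.
Total minor-loss coefficient ΣK = 3·1.7 + 3·0.72 + 2·0.39 = 8.04.
ΔP = [f·L/D + ΣK]·(ρV²/2) = [0.01718·101/0.563 + 8.04]·(987·1.127²/2) = [3.083 + 8.04]·626.8 = 6971 Pa.
Pumping power P = QΔP = 0.2806·6971 = 1956 W = 1.96 kW.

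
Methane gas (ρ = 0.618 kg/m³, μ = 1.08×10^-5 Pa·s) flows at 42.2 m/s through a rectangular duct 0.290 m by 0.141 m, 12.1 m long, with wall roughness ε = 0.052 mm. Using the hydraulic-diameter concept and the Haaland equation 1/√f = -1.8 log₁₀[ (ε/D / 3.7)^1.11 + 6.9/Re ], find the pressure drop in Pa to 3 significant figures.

Hydraulic diameter D_h = 4A/P = 4·(0.29·0.141)/(2·(0.29+0.141)) = 0.1636/0.862 = 0.1897 m.
Re = ρVD_h/μ = 0.618·42.2·0.1897/1.08e-05 = 4.582e+05.
ε/D_h = 5.2e-05/0.1897 = 0.000274; Haaland gives 1/√f = -1.8 log₁₀[2.6e-05+1.51e-05] = 7.895, so f = 0.01604.
ΔP = f(L/D_h)(ρV²/2) = 0.01604·12.1/0.1897·550.3 = 562.9 Pa.

ΔP ≈ 563 Pa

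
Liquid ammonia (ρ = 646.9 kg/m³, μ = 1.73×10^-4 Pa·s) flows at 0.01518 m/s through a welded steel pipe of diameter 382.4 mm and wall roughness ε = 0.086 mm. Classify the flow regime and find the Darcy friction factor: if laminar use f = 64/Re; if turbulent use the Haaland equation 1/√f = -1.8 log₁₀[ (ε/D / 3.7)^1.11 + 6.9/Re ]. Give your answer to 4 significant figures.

f ≈ 0.02563

Re = ρVD/μ = 646.9·0.01518·0.3824/0.000173 = 2.171e+04.
Re > 4000 → turbulent. ε/D = 8.6e-05/0.3824 = 0.000225; Haaland: 1/√f = -1.8 log₁₀[2.09e-05 + 0.000318] = 6.246, so f = 0.02563.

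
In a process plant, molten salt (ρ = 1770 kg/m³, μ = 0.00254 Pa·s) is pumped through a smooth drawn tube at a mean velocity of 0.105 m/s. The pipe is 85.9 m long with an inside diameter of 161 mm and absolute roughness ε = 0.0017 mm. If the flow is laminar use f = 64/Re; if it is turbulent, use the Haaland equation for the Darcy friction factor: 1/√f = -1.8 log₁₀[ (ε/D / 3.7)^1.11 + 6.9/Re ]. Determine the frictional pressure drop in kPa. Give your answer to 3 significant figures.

ΔP ≈ 0.154 kPa

Reynolds number Re = ρVD/μ = 1770 · 0.105 · 0.161 / 0.00254 = 1.178e+04.
Re > 4000 → turbulent. Relative roughness ε/D = 1.7e-06/0.161 = 1.06e-05. Haaland: 1/√f = -1.8 log₁₀[(1.06e-05/3.7)^1.11 + 6.9/1.178e+04] = -1.8 log₁₀[7.01e-07 + 0.000586] = 5.817, so f = 0.02955.
Darcy-Weisbach: ΔP = f(L/D)(ρV²/2) = 0.02955·(85.9/0.161)·(1770·0.105²/2) = 0.02955·533.5·9.757 = 153.8 Pa.
ΔP = 153.8 Pa = 0.154 kPa.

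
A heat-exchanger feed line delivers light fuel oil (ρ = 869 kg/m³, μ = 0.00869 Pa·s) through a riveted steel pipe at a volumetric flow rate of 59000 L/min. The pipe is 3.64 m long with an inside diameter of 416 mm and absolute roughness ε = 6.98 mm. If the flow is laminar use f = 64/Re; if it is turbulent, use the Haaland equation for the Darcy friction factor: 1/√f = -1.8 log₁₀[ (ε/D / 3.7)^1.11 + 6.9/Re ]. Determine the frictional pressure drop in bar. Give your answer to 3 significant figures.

Q = 59000 L/min = 59000/60000 = 0.9833 m³/s.
Cross-sectional area A = πD²/4 = π(0.416)²/4 = 0.1359 m²; mean velocity V = Q/A = 0.9833/0.1359 = 7.235 m/s.
Reynolds number Re = ρVD/μ = 869 · 7.235 · 0.416 / 0.00869 = 3.01e+05.
Re > 4000 → turbulent. Relative roughness ε/D = 0.00698/0.416 = 0.0168. Haaland: 1/√f = -1.8 log₁₀[(0.0168/3.7)^1.11 + 6.9/3.01e+05] = -1.8 log₁₀[0.0025 + 2.29e-05] = 4.675, so f = 0.04575.
Darcy-Weisbach: ΔP = f(L/D)(ρV²/2) = 0.04575·(3.64/0.416)·(869·7.235²/2) = 0.04575·8.75·2.274e+04 = 9105 Pa.
ΔP = 9105 Pa = 0.0910 bar.

ΔP ≈ 0.0910 bar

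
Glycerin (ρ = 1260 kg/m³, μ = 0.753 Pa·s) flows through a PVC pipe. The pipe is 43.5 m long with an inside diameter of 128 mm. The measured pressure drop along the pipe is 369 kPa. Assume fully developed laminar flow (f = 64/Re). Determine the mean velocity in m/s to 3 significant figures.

For laminar flow, f = 64/Re with Re = ρVD/μ, so Darcy-Weisbach reduces to ΔP = 32μLV/D². Solving for V: V = ΔP·D²/(32μL) = 3.69e+05·(0.128)²/(32·0.753·43.5) = 5.768 m/s.
Check: Re = ρVD/μ = 1260·5.768·0.128/0.753 = 1235 < 2300, so the laminar assumption holds.

V ≈ 5.77 m/s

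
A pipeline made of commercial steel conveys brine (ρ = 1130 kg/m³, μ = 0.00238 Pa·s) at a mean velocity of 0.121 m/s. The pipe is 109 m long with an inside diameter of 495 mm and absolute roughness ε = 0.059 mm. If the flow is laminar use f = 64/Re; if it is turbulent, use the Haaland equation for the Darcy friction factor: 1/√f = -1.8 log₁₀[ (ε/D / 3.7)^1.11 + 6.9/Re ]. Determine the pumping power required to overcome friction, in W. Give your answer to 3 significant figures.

P ≈ 1.01 W

Reynolds number Re = ρVD/μ = 1130 · 0.121 · 0.495 / 0.00238 = 2.844e+04.
Re > 4000 → turbulent. Relative roughness ε/D = 5.9e-05/0.495 = 0.000119. Haaland: 1/√f = -1.8 log₁₀[(0.000119/3.7)^1.11 + 6.9/2.844e+04] = -1.8 log₁₀[1.03e-05 + 0.000243] = 6.474, so f = 0.02386.
Darcy-Weisbach: ΔP = f(L/D)(ρV²/2) = 0.02386·(109/0.495)·(1130·0.121²/2) = 0.02386·220.2·8.272 = 43.45 Pa.
Q = V·A = 0.121·0.1924 = 0.02329 m³/s.
Pumping power P = QΔP = 0.02329·43.45 = 1.012 W = 1.01 W.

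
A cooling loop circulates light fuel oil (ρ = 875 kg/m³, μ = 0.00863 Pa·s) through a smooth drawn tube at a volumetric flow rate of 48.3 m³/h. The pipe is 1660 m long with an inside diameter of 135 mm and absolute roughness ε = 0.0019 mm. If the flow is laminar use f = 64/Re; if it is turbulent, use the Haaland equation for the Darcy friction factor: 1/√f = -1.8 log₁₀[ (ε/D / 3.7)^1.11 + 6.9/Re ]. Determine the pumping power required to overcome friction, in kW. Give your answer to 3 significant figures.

P ≈ 1.83 kW

Q = 48.3 m³/h = 48.3/3600 = 0.01342 m³/s.
Cross-sectional area A = πD²/4 = π(0.135)²/4 = 0.01431 m²; mean velocity V = Q/A = 0.01342/0.01431 = 0.9373 m/s.
Reynolds number Re = ρVD/μ = 875 · 0.9373 · 0.135 / 0.00863 = 1.283e+04.
Re > 4000 → turbulent. Relative roughness ε/D = 1.9e-06/0.135 = 1.41e-05. Haaland: 1/√f = -1.8 log₁₀[(1.41e-05/3.7)^1.11 + 6.9/1.283e+04] = -1.8 log₁₀[9.64e-07 + 0.000538] = 5.883, so f = 0.02889.
Darcy-Weisbach: ΔP = f(L/D)(ρV²/2) = 0.02889·(1660/0.135)·(875·0.9373²/2) = 0.02889·1.23e+04·384.4 = 1.365e+05 Pa.
Pumping power P = QΔP = 0.01342·1.365e+05 = 1832 W = 1.83 kW.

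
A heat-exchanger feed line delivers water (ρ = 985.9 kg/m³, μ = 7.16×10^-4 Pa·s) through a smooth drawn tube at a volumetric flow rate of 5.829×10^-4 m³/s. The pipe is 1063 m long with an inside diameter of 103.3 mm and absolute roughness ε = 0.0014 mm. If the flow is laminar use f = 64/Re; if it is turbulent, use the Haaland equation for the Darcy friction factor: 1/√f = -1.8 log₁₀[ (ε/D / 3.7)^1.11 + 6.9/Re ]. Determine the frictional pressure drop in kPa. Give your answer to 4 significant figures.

Cross-sectional area A = πD²/4 = π(0.1033)²/4 = 0.008381 m²; mean velocity V = Q/A = 0.0005829/0.008381 = 0.06955 m/s.
Reynolds number Re = ρVD/μ = 985.9 · 0.06955 · 0.1033 / 0.000716 = 9893.
Re > 4000 → turbulent. Relative roughness ε/D = 1.4e-06/0.1033 = 1.36e-05. Haaland: 1/√f = -1.8 log₁₀[(1.36e-05/3.7)^1.11 + 6.9/9893] = -1.8 log₁₀[9.24e-07 + 0.000697] = 5.681, so f = 0.03099.
Darcy-Weisbach: ΔP = f(L/D)(ρV²/2) = 0.03099·(1063/0.1033)·(985.9·0.06955²/2) = 0.03099·1.029e+04·2.385 = 760.4 Pa.
ΔP = 760.4 Pa = 0.7604 kPa.

ΔP ≈ 0.7604 kPa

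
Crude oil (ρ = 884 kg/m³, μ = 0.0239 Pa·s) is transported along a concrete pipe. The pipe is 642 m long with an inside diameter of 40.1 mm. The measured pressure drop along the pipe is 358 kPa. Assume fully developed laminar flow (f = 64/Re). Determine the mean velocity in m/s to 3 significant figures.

V ≈ 1.17 m/s

For laminar flow, f = 64/Re with Re = ρVD/μ, so Darcy-Weisbach reduces to ΔP = 32μLV/D². Solving for V: V = ΔP·D²/(32μL) = 3.58e+05·(0.0401)²/(32·0.0239·642) = 1.172 m/s.
Check: Re = ρVD/μ = 884·1.172·0.0401/0.0239 = 1739 < 2300, so the laminar assumption holds.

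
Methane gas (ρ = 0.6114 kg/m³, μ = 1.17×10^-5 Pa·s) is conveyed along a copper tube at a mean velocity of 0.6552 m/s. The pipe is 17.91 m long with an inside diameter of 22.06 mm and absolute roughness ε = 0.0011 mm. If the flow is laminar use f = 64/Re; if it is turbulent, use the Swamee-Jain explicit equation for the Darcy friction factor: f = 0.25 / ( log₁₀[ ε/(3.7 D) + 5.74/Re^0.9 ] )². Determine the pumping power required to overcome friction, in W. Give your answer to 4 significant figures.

Reynolds number Re = ρVD/μ = 0.6114 · 0.6552 · 0.02206 / 1.17e-05 = 755.3.
Re < 2300 → laminar flow, so f = 64/Re = 64/755.3 = 0.08473 (the turbulent correlation is not needed).
Darcy-Weisbach: ΔP = f(L/D)(ρV²/2) = 0.08473·(17.91/0.02206)·(0.6114·0.6552²/2) = 0.08473·811.9·0.1312 = 9.028 Pa.
Q = V·A = 0.6552·0.0003822 = 0.0002504 m³/s.
Pumping power P = QΔP = 0.0002504·9.028 = 0.0022608 W = 0.002261 W.

P ≈ 0.002261 W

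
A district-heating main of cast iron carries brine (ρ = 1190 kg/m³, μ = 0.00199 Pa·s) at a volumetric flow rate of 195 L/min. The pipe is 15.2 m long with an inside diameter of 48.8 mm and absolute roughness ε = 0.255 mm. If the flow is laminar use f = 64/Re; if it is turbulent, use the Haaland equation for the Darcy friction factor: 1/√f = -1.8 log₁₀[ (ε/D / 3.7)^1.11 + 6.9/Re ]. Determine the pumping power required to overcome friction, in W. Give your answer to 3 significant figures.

Q = 195 L/min = 195/60000 = 0.00325 m³/s.
Cross-sectional area A = πD²/4 = π(0.0488)²/4 = 0.00187 m²; mean velocity V = Q/A = 0.00325/0.00187 = 1.738 m/s.
Reynolds number Re = ρVD/μ = 1190 · 1.738 · 0.0488 / 0.00199 = 5.071e+04.
Re > 4000 → turbulent. Relative roughness ε/D = 0.000255/0.0488 = 0.00523. Haaland: 1/√f = -1.8 log₁₀[(0.00523/3.7)^1.11 + 6.9/5.071e+04] = -1.8 log₁₀[0.000686 + 0.000136] = 5.553, so f = 0.03243.
Darcy-Weisbach: ΔP = f(L/D)(ρV²/2) = 0.03243·(15.2/0.0488)·(1190·1.738²/2) = 0.03243·311.5·1796 = 1.815e+04 Pa.
Pumping power P = QΔP = 0.00325·1.815e+04 = 58.98 W = 59.0 W.

P ≈ 59.0 W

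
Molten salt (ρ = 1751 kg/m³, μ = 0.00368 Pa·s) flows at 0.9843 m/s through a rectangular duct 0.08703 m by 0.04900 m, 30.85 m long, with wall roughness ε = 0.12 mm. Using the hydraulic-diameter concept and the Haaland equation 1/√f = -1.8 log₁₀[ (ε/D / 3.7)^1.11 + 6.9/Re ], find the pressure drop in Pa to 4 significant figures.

ΔP ≈ 11570 Pa

Hydraulic diameter D_h = 4A/P = 4·(0.08703·0.049)/(2·(0.08703+0.049)) = 0.01706/0.2721 = 0.0627 m.
Re = ρVD_h/μ = 1751·0.9843·0.0627/0.00368 = 2.936e+04.
ε/D_h = 0.00012/0.0627 = 0.00191; Haaland gives 1/√f = -1.8 log₁₀[0.000225+0.000235] = 6.007, so f = 0.02771.
ΔP = f(L/D_h)(ρV²/2) = 0.02771·30.85/0.0627·848.2 = 1.157e+04 Pa.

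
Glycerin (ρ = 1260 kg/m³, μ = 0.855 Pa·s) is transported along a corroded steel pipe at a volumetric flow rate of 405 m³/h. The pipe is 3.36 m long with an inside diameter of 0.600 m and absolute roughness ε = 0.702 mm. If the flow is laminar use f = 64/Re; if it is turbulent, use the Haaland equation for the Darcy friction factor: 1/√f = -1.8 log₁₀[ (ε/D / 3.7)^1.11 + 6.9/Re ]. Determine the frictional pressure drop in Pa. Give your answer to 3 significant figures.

Q = 405 m³/h = 405/3600 = 0.1125 m³/s.
Cross-sectional area A = πD²/4 = π(0.6)²/4 = 0.2827 m²; mean velocity V = Q/A = 0.1125/0.2827 = 0.3979 m/s.
Reynolds number Re = ρVD/μ = 1260 · 0.3979 · 0.6 / 0.855 = 351.8.
Re < 2300 → laminar flow, so f = 64/Re = 64/351.8 = 0.1819 (the turbulent correlation is not needed).
Darcy-Weisbach: ΔP = f(L/D)(ρV²/2) = 0.1819·(3.36/0.6)·(1260·0.3979²/2) = 0.1819·5.6·99.74 = 101.6 Pa.

ΔP ≈ 102 Pa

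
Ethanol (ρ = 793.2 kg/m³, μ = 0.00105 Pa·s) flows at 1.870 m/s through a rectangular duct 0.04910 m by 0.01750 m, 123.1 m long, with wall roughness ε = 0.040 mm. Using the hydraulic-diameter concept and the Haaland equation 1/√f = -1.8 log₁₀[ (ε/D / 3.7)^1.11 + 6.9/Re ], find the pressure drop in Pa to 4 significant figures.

ΔP ≈ 173100 Pa

Hydraulic diameter D_h = 4A/P = 4·(0.0491·0.0175)/(2·(0.0491+0.0175)) = 0.003437/0.1332 = 0.0258 m.
Re = ρVD_h/μ = 793.2·1.87·0.0258/0.00105 = 3.645e+04.
ε/D_h = 4e-05/0.0258 = 0.00155; Haaland gives 1/√f = -1.8 log₁₀[0.000178+0.000189] = 6.183, so f = 0.02616.
ΔP = f(L/D_h)(ρV²/2) = 0.02616·123.1/0.0258·1387 = 1.731e+05 Pa.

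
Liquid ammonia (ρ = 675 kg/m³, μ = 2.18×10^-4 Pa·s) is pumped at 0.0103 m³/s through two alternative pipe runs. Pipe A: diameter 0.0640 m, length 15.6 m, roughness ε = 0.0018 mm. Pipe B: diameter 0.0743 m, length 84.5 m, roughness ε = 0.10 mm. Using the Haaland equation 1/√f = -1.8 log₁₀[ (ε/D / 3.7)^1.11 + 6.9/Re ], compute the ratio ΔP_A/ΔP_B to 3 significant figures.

Pipe A: V = Q/A = 0.0103/0.003217 = 3.202 m/s; Re = 6.345e+05; ε/D = 2.81e-05; Haaland → f = 0.01292; ΔP_A = f(L/D)(ρV²/2) = 1.09e+04 Pa.
Pipe B: V = Q/A = 0.0103/0.004336 = 2.376 m/s; Re = 5.465e+05; ε/D = 0.00135; Haaland → f = 0.02157; ΔP_B = f(L/D)(ρV²/2) = 4.672e+04 Pa.
ΔP_A/ΔP_B = 1.09e+04/4.672e+04 = 0.233.

ΔP_A/ΔP_B ≈ 0.233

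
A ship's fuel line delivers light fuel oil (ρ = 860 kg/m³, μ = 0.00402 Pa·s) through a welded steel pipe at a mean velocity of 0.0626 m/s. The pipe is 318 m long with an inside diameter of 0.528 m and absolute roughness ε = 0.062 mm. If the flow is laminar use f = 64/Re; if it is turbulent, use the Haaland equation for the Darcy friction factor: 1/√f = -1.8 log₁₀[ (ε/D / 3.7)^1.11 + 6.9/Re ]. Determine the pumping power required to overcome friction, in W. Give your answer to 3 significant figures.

P ≈ 0.475 W

Reynolds number Re = ρVD/μ = 860 · 0.0626 · 0.528 / 0.00402 = 7071.
Re > 4000 → turbulent. Relative roughness ε/D = 6.2e-05/0.528 = 0.000117. Haaland: 1/√f = -1.8 log₁₀[(0.000117/3.7)^1.11 + 6.9/7071] = -1.8 log₁₀[1.02e-05 + 0.000976] = 5.411, so f = 0.03415.
Darcy-Weisbach: ΔP = f(L/D)(ρV²/2) = 0.03415·(318/0.528)·(860·0.0626²/2) = 0.03415·602.3·1.685 = 34.66 Pa.
Q = V·A = 0.0626·0.219 = 0.01371 m³/s.
Pumping power P = QΔP = 0.01371·34.66 = 0.4751 W = 0.475 W.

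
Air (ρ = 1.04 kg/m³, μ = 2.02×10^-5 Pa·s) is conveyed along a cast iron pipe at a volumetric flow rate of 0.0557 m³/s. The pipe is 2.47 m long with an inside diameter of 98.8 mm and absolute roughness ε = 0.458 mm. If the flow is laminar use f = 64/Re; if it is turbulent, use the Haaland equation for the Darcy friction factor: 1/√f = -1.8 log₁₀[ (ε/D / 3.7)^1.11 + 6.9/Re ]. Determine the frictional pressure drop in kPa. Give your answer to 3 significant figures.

Cross-sectional area A = πD²/4 = π(0.0988)²/4 = 0.007667 m²; mean velocity V = Q/A = 0.0557/0.007667 = 7.265 m/s.
Reynolds number Re = ρVD/μ = 1.04 · 7.265 · 0.0988 / 2.02e-05 = 3.696e+04.
Re > 4000 → turbulent. Relative roughness ε/D = 0.000458/0.0988 = 0.00464. Haaland: 1/√f = -1.8 log₁₀[(0.00464/3.7)^1.11 + 6.9/3.696e+04] = -1.8 log₁₀[0.000601 + 0.000187] = 5.587, so f = 0.03204.
Darcy-Weisbach: ΔP = f(L/D)(ρV²/2) = 0.03204·(2.47/0.0988)·(1.04·7.265²/2) = 0.03204·25·27.45 = 21.98 Pa.
ΔP = 21.98 Pa = 0.0220 kPa.

ΔP ≈ 0.0220 kPa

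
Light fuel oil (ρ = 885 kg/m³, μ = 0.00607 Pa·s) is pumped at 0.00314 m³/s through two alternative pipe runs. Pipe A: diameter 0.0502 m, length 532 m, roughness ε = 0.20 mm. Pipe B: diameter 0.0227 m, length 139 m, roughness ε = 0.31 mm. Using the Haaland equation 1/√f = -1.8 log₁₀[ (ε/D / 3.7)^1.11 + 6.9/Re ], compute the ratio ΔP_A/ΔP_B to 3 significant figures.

ΔP_A/ΔP_B ≈ 0.0579

Pipe A: V = Q/A = 0.00314/0.001979 = 1.586 m/s; Re = 1.161e+04; ε/D = 0.00398; Haaland → f = 0.03528; ΔP_A = f(L/D)(ρV²/2) = 4.164e+05 Pa.
Pipe B: V = Q/A = 0.00314/0.0004047 = 7.759 m/s; Re = 2.568e+04; ε/D = 0.0137; Haaland → f = 0.0441; ΔP_B = f(L/D)(ρV²/2) = 7.193e+06 Pa.
ΔP_A/ΔP_B = 4.164e+05/7.193e+06 = 0.0579.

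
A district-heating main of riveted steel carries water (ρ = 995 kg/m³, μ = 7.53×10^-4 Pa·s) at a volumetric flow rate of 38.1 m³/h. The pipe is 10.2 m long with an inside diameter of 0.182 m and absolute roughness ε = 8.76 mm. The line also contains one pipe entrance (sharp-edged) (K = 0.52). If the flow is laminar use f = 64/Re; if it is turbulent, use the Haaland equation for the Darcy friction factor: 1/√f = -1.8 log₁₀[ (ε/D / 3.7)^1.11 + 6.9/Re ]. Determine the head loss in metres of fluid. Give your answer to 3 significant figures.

Q = 38.1 m³/h = 38.1/3600 = 0.01058 m³/s.
Cross-sectional area A = πD²/4 = π(0.182)²/4 = 0.02602 m²; mean velocity V = Q/A = 0.01058/0.02602 = 0.4068 m/s.
Reynolds number Re = ρVD/μ = 995 · 0.4068 · 0.182 / 0.000753 = 9.783e+04.
Re > 4000 → turbulent. Relative roughness ε/D = 0.00876/0.182 = 0.0481. Haaland: 1/√f = -1.8 log₁₀[(0.0481/3.7)^1.11 + 6.9/9.783e+04] = -1.8 log₁₀[0.00807 + 7.05e-05] = 3.761, so f = 0.0707.
Total minor-loss coefficient ΣK = 1·0.52 = 0.52.
ΔP = [f·L/D + ΣK]·(ρV²/2) = [0.0707·10.2/0.182 + 0.52]·(995·0.4068²/2) = [3.962 + 0.52]·82.33 = 369 Pa.
Head loss h_f = ΔP/(ρg) = 369/(995·9.81) = 0.0378 m.

h_f ≈ 0.0378 m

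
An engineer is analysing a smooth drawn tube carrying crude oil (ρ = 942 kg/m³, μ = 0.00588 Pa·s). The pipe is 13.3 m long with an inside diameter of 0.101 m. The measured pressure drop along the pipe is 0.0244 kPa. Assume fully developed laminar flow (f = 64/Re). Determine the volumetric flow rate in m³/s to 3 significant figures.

For laminar flow, f = 64/Re with Re = ρVD/μ, so Darcy-Weisbach reduces to ΔP = 32μLV/D². Solving for V: V = ΔP·D²/(32μL) = 24.4·(0.101)²/(32·0.00588·13.3) = 0.09946 m/s.
Check: Re = ρVD/μ = 942·0.09946·0.101/0.00588 = 1609 < 2300, so the laminar assumption holds.
Q = V·A = 0.09946·(π/4·0.101²) = 0.0007969 m³/s = 7.97×10^-4 m³/s.

Q ≈ 7.97×10^-4 m³/s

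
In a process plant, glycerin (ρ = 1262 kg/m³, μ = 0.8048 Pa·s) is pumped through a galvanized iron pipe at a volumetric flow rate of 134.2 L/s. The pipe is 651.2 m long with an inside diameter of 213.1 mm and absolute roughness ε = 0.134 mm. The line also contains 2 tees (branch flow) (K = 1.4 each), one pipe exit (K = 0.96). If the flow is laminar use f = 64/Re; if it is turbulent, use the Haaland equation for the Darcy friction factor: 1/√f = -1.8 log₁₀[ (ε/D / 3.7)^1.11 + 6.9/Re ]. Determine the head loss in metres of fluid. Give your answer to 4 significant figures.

h_f ≈ 115.0 m

Q = 134.2 L/s = 134.2/1000 = 0.1342 m³/s.
Cross-sectional area A = πD²/4 = π(0.2131)²/4 = 0.03567 m²; mean velocity V = Q/A = 0.1342/0.03567 = 3.763 m/s.
Reynolds number Re = ρVD/μ = 1262 · 3.763 · 0.2131 / 0.805 = 1257.
Re < 2300 → laminar flow, so f = 64/Re = 64/1257 = 0.0509 (the turbulent correlation is not needed).
Total minor-loss coefficient ΣK = 2·1.4 + 1·0.96 = 3.76.
ΔP = [f·L/D + ΣK]·(ρV²/2) = [0.0509·651.2/0.2131 + 3.76]·(1262·3.763²/2) = [155.5 + 3.76]·8933 = 1.423e+06 Pa.
Head loss h_f = ΔP/(ρg) = 1.423e+06/(1262·9.81) = 115.0 m.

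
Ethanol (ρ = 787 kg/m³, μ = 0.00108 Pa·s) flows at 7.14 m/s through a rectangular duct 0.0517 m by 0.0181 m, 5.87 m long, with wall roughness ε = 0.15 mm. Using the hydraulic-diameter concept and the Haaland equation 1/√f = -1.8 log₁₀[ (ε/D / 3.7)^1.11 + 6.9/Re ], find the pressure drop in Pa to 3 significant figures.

ΔP ≈ 141000 Pa

Hydraulic diameter D_h = 4A/P = 4·(0.0517·0.0181)/(2·(0.0517+0.0181)) = 0.003743/0.1396 = 0.02681 m.
Re = ρVD_h/μ = 787·7.14·0.02681/0.00108 = 1.395e+05.
ε/D_h = 0.00015/0.02681 = 0.00559; Haaland gives 1/√f = -1.8 log₁₀[0.00074+4.95e-05] = 5.585, so f = 0.03206.
ΔP = f(L/D_h)(ρV²/2) = 0.03206·5.87/0.02681·2.006e+04 = 1.408e+05 Pa.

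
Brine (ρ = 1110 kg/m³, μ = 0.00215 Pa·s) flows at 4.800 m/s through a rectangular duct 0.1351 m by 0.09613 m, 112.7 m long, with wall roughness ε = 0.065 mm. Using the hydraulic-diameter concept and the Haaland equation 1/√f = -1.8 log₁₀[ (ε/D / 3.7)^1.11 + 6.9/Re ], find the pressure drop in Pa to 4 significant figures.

Hydraulic diameter D_h = 4A/P = 4·(0.1351·0.09613)/(2·(0.1351+0.09613)) = 0.05195/0.4625 = 0.1123 m.
Re = ρVD_h/μ = 1110·4.8·0.1123/0.00215 = 2.784e+05.
ε/D_h = 6.5e-05/0.1123 = 0.000579; Haaland gives 1/√f = -1.8 log₁₀[5.96e-05+2.48e-05] = 7.332, so f = 0.0186.
ΔP = f(L/D_h)(ρV²/2) = 0.0186·112.7/0.1123·1.279e+04 = 2.386e+05 Pa.

ΔP ≈ 238600 Pa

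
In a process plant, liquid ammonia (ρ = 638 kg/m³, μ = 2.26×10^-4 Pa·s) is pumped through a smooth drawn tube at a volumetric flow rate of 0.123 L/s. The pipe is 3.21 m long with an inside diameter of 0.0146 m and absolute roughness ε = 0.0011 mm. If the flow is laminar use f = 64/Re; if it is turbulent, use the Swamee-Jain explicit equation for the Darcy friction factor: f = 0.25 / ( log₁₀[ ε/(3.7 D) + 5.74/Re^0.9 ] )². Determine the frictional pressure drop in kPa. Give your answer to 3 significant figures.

Q = 0.123 L/s = 0.123/1000 = 0.000123 m³/s.
Cross-sectional area A = πD²/4 = π(0.0146)²/4 = 0.0001674 m²; mean velocity V = Q/A = 0.000123/0.0001674 = 0.7347 m/s.
Reynolds number Re = ρVD/μ = 638 · 0.7347 · 0.0146 / 0.000226 = 3.028e+04.
Re > 4000 → turbulent. Relative roughness ε/D = 1.1e-06/0.0146 = 7.53e-05. Swamee-Jain: f = 0.25/(log₁₀[7.53e-05/3.7 + 5.74/3.028e+04^0.9])² = 0.25/(log₁₀[2.04e-05 + 0.000532])² = 0.25/(-3.258)² = 0.02355.
Darcy-Weisbach: ΔP = f(L/D)(ρV²/2) = 0.02355·(3.21/0.0146)·(638·0.7347²/2) = 0.02355·219.9·172.2 = 891.8 Pa.
ΔP = 891.8 Pa = 0.892 kPa.

ΔP ≈ 0.892 kPa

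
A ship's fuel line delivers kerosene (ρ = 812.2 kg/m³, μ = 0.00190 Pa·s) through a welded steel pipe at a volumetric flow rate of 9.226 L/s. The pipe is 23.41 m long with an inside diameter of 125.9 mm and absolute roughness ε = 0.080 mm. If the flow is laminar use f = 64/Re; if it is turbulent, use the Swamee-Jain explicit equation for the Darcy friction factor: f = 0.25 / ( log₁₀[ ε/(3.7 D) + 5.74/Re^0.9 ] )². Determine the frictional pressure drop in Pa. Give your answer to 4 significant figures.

ΔP ≈ 992.9 Pa

Q = 9.226 L/s = 9.226/1000 = 0.009226 m³/s.
Cross-sectional area A = πD²/4 = π(0.1259)²/4 = 0.01245 m²; mean velocity V = Q/A = 0.009226/0.01245 = 0.7411 m/s.
Reynolds number Re = ρVD/μ = 812.2 · 0.7411 · 0.1259 / 0.0019 = 3.988e+04.
Re > 4000 → turbulent. Relative roughness ε/D = 8e-05/0.1259 = 0.000635. Swamee-Jain: f = 0.25/(log₁₀[0.000635/3.7 + 5.74/3.988e+04^0.9])² = 0.25/(log₁₀[0.000172 + 0.000415])² = 0.25/(-3.231)² = 0.02394.
Darcy-Weisbach: ΔP = f(L/D)(ρV²/2) = 0.02394·(23.41/0.1259)·(812.2·0.7411²/2) = 0.02394·185.9·223 = 992.9 Pa.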